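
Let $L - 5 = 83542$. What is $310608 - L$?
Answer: $227061$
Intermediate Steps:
$L = 83547$ ($L = 5 + 83542 = 83547$)
$310608 - L = 310608 - 83547 = 227061$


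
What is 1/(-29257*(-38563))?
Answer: 1/1128237691 ≈ 8.8634e-10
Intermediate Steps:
1/(-29257*(-38563)) = -1/29257*(-1/38563) = 1/1128237691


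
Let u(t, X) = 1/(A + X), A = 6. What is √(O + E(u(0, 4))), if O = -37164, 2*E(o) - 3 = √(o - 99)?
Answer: √(-3716250 + 5*I*√9890)/10 ≈ 0.012897 + 192.78*I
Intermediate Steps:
u(t, X) = 1/(6 + X)
E(o) = 3/2 + √(-99 + o)/2 (E(o) = 3/2 + √(o - 99)/2 = 3/2 + √(-99 + o)/2)
√(O + E(u(0, 4))) = √(-37164 + (3/2 + √(-99 + 1/(6 + 4))/2)) = √(-37164 + (3/2 + √(-99 + 1/10)/2)) = √(-37164 + (3/2 + √(-99 + ⅒)/2)) = √(-37164 + (3/2 + √(-989/10)/2)) = √(-37164 + (3/2 + (I*√9890/10)/2)) = √(-37164 + (3/2 + I*√9890/20)) = √(-74325/2 + I*√9890/20)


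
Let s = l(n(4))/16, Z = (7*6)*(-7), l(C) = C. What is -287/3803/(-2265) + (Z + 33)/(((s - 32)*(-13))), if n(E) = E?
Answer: -8992328143/14221375545 ≈ -0.63231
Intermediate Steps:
Z = -294 (Z = 42*(-7) = -294)
s = ¼ (s = 4/16 = 4*(1/16) = ¼ ≈ 0.25000)
-287/3803/(-2265) + (Z + 33)/(((s - 32)*(-13))) = -287/3803/(-2265) + (-294 + 33)/(((¼ - 32)*(-13))) = -287*1/3803*(-1/2265) - 261/((-127/4*(-13))) = -287/3803*(-1/2265) - 261/1651/4 = 287/8613795 - 261*4/1651 = 287/8613795 - 1044/1651 = -8992328143/14221375545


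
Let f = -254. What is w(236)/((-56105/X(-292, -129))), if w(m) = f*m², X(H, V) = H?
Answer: -4130860928/56105 ≈ -73627.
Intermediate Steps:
w(m) = -254*m²
w(236)/((-56105/X(-292, -129))) = (-254*236²)/((-56105/(-292))) = (-254*55696)/((-56105*(-1/292))) = -14146784/56105/292 = -14146784*292/56105 = -4130860928/56105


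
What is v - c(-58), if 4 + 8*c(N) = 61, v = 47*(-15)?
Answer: -5697/8 ≈ -712.13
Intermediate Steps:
v = -705
c(N) = 57/8 (c(N) = -½ + (⅛)*61 = -½ + 61/8 = 57/8)
v - c(-58) = -705 - 1*57/8 = -705 - 57/8 = -5697/8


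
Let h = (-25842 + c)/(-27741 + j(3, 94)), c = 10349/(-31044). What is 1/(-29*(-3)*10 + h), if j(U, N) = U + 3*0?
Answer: 861098472/749957920037 ≈ 0.0011482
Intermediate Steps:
j(U, N) = U (j(U, N) = U + 0 = U)
c = -10349/31044 (c = 10349*(-1/31044) = -10349/31044 ≈ -0.33337)
h = 802249397/861098472 (h = (-25842 - 10349/31044)/(-27741 + 3) = -802249397/31044/(-27738) = -802249397/31044*(-1/27738) = 802249397/861098472 ≈ 0.93166)
1/(-29*(-3)*10 + h) = 1/(-29*(-3)*10 + 802249397/861098472) = 1/(87*10 + 802249397/861098472) = 1/(870 + 802249397/861098472) = 1/(749957920037/861098472) = 861098472/749957920037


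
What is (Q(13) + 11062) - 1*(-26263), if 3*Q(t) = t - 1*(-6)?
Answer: 111994/3 ≈ 37331.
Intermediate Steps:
Q(t) = 2 + t/3 (Q(t) = (t - 1*(-6))/3 = (t + 6)/3 = (6 + t)/3 = 2 + t/3)
(Q(13) + 11062) - 1*(-26263) = ((2 + (⅓)*13) + 11062) - 1*(-26263) = ((2 + 13/3) + 11062) + 26263 = (19/3 + 11062) + 26263 = 33205/3 + 26263 = 111994/3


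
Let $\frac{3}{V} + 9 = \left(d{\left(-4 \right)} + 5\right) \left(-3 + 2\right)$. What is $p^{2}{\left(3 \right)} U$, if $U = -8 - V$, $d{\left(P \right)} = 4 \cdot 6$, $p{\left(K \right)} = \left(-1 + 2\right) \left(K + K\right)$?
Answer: $- \frac{5418}{19} \approx -285.16$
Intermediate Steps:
$p{\left(K \right)} = 2 K$ ($p{\left(K \right)} = 1 \cdot 2 K = 2 K$)
$d{\left(P \right)} = 24$
$V = - \frac{3}{38}$ ($V = \frac{3}{-9 + \left(24 + 5\right) \left(-3 + 2\right)} = \frac{3}{-9 + 29 \left(-1\right)} = \frac{3}{-9 - 29} = \frac{3}{-38} = 3 \left(- \frac{1}{38}\right) = - \frac{3}{38} \approx -0.078947$)
$U = - \frac{301}{38}$ ($U = -8 - - \frac{3}{38} = -8 + \frac{3}{38} = - \frac{301}{38} \approx -7.9211$)
$p^{2}{\left(3 \right)} U = \left(2 \cdot 3\right)^{2} \left(- \frac{301}{38}\right) = 6^{2} \left(- \frac{301}{38}\right) = 36 \left(- \frac{301}{38}\right) = - \frac{5418}{19}$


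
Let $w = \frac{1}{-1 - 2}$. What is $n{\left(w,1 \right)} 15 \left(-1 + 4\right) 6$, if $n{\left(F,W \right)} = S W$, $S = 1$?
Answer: $270$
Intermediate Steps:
$w = - \frac{1}{3}$ ($w = \frac{1}{-3} = - \frac{1}{3} \approx -0.33333$)
$n{\left(F,W \right)} = W$ ($n{\left(F,W \right)} = 1 W = W$)
$n{\left(w,1 \right)} 15 \left(-1 + 4\right) 6 = 1 \cdot 15 \left(-1 + 4\right) 6 = 15 \cdot 3 \cdot 6 = 15 \cdot 18 = 270$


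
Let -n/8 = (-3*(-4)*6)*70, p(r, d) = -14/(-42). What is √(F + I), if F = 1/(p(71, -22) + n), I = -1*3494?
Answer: I*√51120992768291/120959 ≈ 59.11*I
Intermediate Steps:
p(r, d) = ⅓ (p(r, d) = -14*(-1/42) = ⅓)
I = -3494
n = -40320 (n = -8*-3*(-4)*6*70 = -8*12*6*70 = -576*70 = -8*5040 = -40320)
F = -3/120959 (F = 1/(⅓ - 40320) = 1/(-120959/3) = -3/120959 ≈ -2.4802e-5)
√(F + I) = √(-3/120959 - 3494) = √(-422630749/120959) = I*√51120992768291/120959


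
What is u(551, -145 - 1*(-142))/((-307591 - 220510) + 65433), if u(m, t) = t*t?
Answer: -9/462668 ≈ -1.9452e-5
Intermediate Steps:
u(m, t) = t²
u(551, -145 - 1*(-142))/((-307591 - 220510) + 65433) = (-145 - 1*(-142))²/((-307591 - 220510) + 65433) = (-145 + 142)²/(-528101 + 65433) = (-3)²/(-462668) = 9*(-1/462668) = -9/462668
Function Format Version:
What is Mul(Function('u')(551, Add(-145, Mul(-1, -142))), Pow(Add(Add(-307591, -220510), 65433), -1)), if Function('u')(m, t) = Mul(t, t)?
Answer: Rational(-9, 462668) ≈ -1.9452e-5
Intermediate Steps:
Function('u')(m, t) = Pow(t, 2)
Mul(Function('u')(551, Add(-145, Mul(-1, -142))), Pow(Add(Add(-307591, -220510), 65433), -1)) = Mul(Pow(Add(-145, Mul(-1, -142)), 2), Pow(Add(Add(-307591, -220510), 65433), -1)) = Mul(Pow(Add(-145, 142), 2), Pow(Add(-528101, 65433), -1)) = Mul(Pow(-3, 2), Pow(-462668, -1)) = Mul(9, Rational(-1, 462668)) = Rational(-9, 462668)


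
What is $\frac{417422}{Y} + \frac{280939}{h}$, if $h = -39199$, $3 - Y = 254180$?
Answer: $- \frac{87770757181}{9963484223} \approx -8.8092$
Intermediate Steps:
$Y = -254177$ ($Y = 3 - 254180 = -254177$)
$\frac{417422}{Y} + \frac{280939}{h} = \frac{417422}{-254177} + \frac{280939}{-39199} = 417422 \left(- \frac{1}{254177}\right) + 280939 \left(- \frac{1}{39199}\right) = - \frac{417422}{254177} - \frac{280939}{39199} = - \frac{87770757181}{9963484223}$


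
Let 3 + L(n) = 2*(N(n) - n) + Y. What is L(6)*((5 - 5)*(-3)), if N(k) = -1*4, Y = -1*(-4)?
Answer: 0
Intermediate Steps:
Y = 4
N(k) = -4
L(n) = -7 - 2*n (L(n) = -3 + (2*(-4 - n) + 4) = -3 + ((-8 - 2*n) + 4) = -3 + (-4 - 2*n) = -7 - 2*n)
L(6)*((5 - 5)*(-3)) = (-7 - 2*6)*((5 - 5)*(-3)) = (-7 - 12)*(0*(-3)) = -19*0 = 0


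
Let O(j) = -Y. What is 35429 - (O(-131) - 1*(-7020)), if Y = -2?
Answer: 28407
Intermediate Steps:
O(j) = 2 (O(j) = -1*(-2) = 2)
35429 - (O(-131) - 1*(-7020)) = 35429 - (2 - 1*(-7020)) = 35429 - (2 + 7020) = 35429 - 1*7022 = 35429 - 7022 = 28407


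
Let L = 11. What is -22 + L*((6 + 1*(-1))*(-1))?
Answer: -77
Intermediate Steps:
-22 + L*((6 + 1*(-1))*(-1)) = -22 + 11*((6 + 1*(-1))*(-1)) = -22 + 11*((6 - 1)*(-1)) = -22 + 11*(5*(-1)) = -22 + 11*(-5) = -22 - 55 = -77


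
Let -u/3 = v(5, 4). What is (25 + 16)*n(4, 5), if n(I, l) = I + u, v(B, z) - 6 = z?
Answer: -1066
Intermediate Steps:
v(B, z) = 6 + z
u = -30 (u = -3*(6 + 4) = -3*10 = -30)
n(I, l) = -30 + I (n(I, l) = I - 30 = -30 + I)
(25 + 16)*n(4, 5) = (25 + 16)*(-30 + 4) = 41*(-26) = -1066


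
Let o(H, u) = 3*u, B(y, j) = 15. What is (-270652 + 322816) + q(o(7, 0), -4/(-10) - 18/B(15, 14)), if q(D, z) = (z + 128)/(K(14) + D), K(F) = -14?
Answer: 1825422/35 ≈ 52155.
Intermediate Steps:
q(D, z) = (128 + z)/(-14 + D) (q(D, z) = (z + 128)/(-14 + D) = (128 + z)/(-14 + D))
(-270652 + 322816) + q(o(7, 0), -4/(-10) - 18/B(15, 14)) = (-270652 + 322816) + (128 + (-4/(-10) - 18/15))/(-14 + 3*0) = 52164 + (128 + (-4*(-⅒) - 18*1/15))/(-14 + 0) = 52164 + (128 + (⅖ - 6/5))/(-14) = 52164 - (128 - ⅘)/14 = 52164 - 1/14*636/5 = 52164 - 318/35 = 1825422/35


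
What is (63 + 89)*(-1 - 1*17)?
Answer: -2736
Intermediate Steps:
(63 + 89)*(-1 - 1*17) = 152*(-1 - 17) = 152*(-18) = -2736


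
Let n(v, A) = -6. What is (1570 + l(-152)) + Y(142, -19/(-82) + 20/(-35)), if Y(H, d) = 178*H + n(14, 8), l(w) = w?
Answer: 26688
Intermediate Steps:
Y(H, d) = -6 + 178*H (Y(H, d) = 178*H - 6 = -6 + 178*H)
(1570 + l(-152)) + Y(142, -19/(-82) + 20/(-35)) = (1570 - 152) + (-6 + 178*142) = 1418 + (-6 + 25276) = 1418 + 25270 = 26688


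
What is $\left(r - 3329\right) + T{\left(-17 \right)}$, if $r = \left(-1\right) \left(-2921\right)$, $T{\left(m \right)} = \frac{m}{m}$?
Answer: $-407$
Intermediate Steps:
$T{\left(m \right)} = 1$
$r = 2921$
$\left(r - 3329\right) + T{\left(-17 \right)} = \left(2921 - 3329\right) + 1 = -408 + 1 = -407$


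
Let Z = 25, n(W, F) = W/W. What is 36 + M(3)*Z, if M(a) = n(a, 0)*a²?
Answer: 261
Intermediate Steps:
n(W, F) = 1
M(a) = a² (M(a) = 1*a² = a²)
36 + M(3)*Z = 36 + 3²*25 = 36 + 9*25 = 36 + 225 = 261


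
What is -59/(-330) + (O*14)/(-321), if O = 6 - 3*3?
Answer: 10933/35310 ≈ 0.30963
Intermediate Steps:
O = -3 (O = 6 - 9 = -3)
-59/(-330) + (O*14)/(-321) = -59/(-330) - 3*14/(-321) = -59*(-1/330) - 42*(-1/321) = 59/330 + 14/107 = 10933/35310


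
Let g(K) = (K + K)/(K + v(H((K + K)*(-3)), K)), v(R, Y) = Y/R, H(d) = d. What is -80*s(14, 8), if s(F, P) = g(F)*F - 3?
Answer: -168240/83 ≈ -2027.0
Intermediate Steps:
g(K) = 2*K/(-1/6 + K) (g(K) = (K + K)/(K + K/(((K + K)*(-3)))) = (2*K)/(K + K/(((2*K)*(-3)))) = (2*K)/(K + K/((-6*K))) = (2*K)/(K + K*(-1/(6*K))) = (2*K)/(K - 1/6) = (2*K)/(-1/6 + K) = 2*K/(-1/6 + K))
s(F, P) = -3 + 12*F**2/(-1 + 6*F) (s(F, P) = (12*F/(-1 + 6*F))*F - 3 = 12*F**2/(-1 + 6*F) - 3 = -3 + 12*F**2/(-1 + 6*F))
-80*s(14, 8) = -240*(1 - 6*14 + 4*14**2)/(-1 + 6*14) = -240*(1 - 84 + 4*196)/(-1 + 84) = -240*(1 - 84 + 784)/83 = -240*701/83 = -80*2103/83 = -168240/83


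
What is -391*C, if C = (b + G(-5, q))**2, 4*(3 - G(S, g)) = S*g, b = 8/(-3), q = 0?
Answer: -391/9 ≈ -43.444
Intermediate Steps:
b = -8/3 (b = 8*(-1/3) = -8/3 ≈ -2.6667)
G(S, g) = 3 - S*g/4
C = 1/9 (C = (-8/3 + (3 - 1/4*(-5)*0))**2 = (-8/3 + (3 + 0))**2 = (-8/3 + 3)**2 = (1/3)**2 = 1/9 ≈ 0.11111)
-391*C = -391*1/9 = -391/9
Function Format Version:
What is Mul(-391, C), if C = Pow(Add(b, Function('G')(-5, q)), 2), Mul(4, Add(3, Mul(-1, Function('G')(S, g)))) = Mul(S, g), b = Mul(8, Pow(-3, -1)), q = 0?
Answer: Rational(-391, 9) ≈ -43.444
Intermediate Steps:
b = Rational(-8, 3) (b = Mul(8, Rational(-1, 3)) = Rational(-8, 3) ≈ -2.6667)
Function('G')(S, g) = Add(3, Mul(Rational(-1, 4), S, g)) (Function('G')(S, g) = Add(3, Mul(Rational(-1, 4), Mul(S, g))) = Add(3, Mul(Rational(-1, 4), S, g)))
C = Rational(1, 9) (C = Pow(Add(Rational(-8, 3), Add(3, Mul(Rational(-1, 4), -5, 0))), 2) = Pow(Add(Rational(-8, 3), Add(3, 0)), 2) = Pow(Add(Rational(-8, 3), 3), 2) = Pow(Rational(1, 3), 2) = Rational(1, 9) ≈ 0.11111)
Mul(-391, C) = Mul(-391, Rational(1, 9)) = Rational(-391, 9)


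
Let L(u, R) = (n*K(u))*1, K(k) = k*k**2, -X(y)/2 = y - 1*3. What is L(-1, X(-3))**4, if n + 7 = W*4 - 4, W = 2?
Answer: 81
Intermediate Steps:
X(y) = 6 - 2*y (X(y) = -2*(y - 1*3) = -2*(y - 3) = -2*(-3 + y) = 6 - 2*y)
n = -3 (n = -7 + (2*4 - 4) = -7 + (8 - 4) = -7 + 4 = -3)
K(k) = k**3
L(u, R) = -3*u**3 (L(u, R) = -3*u**3*1 = -3*u**3)
L(-1, X(-3))**4 = (-3*(-1)**3)**4 = (-3*(-1))**4 = 3**4 = 81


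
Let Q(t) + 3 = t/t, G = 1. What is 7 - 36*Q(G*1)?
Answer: 79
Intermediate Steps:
Q(t) = -2 (Q(t) = -3 + t/t = -3 + 1 = -2)
7 - 36*Q(G*1) = 7 - 36*(-2) = 7 + 72 = 79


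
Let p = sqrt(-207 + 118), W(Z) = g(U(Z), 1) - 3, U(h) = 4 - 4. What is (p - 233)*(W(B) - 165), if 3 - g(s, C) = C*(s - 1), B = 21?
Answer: 38212 - 164*I*sqrt(89) ≈ 38212.0 - 1547.2*I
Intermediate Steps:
U(h) = 0
g(s, C) = 3 - C*(-1 + s) (g(s, C) = 3 - C*(s - 1) = 3 - C*(-1 + s))
W(Z) = 1 (W(Z) = (3 + 1 - 1*1*0) - 3 = (3 + 1 + 0) - 3 = 4 - 3 = 1)
p = I*sqrt(89) (p = sqrt(-89) = I*sqrt(89) ≈ 9.434*I)
(p - 233)*(W(B) - 165) = (I*sqrt(89) - 233)*(1 - 165) = (-233 + I*sqrt(89))*(-164) = 38212 - 164*I*sqrt(89)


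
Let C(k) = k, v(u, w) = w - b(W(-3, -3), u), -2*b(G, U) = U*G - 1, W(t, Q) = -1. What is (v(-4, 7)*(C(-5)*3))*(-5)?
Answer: 1275/2 ≈ 637.50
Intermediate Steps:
b(G, U) = ½ - G*U/2 (b(G, U) = -(U*G - 1)/2 = -(G*U - 1)/2 = -(-1 + G*U)/2 = ½ - G*U/2)
v(u, w) = -½ + w - u/2 (v(u, w) = w - (½ - ½*(-1)*u) = w - (½ + u/2) = w + (-½ - u/2) = -½ + w - u/2)
(v(-4, 7)*(C(-5)*3))*(-5) = ((-½ + 7 - ½*(-4))*(-5*3))*(-5) = ((-½ + 7 + 2)*(-15))*(-5) = ((17/2)*(-15))*(-5) = -255/2*(-5) = 1275/2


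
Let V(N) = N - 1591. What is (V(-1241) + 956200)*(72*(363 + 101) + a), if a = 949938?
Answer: 937490609328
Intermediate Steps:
V(N) = -1591 + N
(V(-1241) + 956200)*(72*(363 + 101) + a) = ((-1591 - 1241) + 956200)*(72*(363 + 101) + 949938) = (-2832 + 956200)*(72*464 + 949938) = 953368*(33408 + 949938) = 953368*983346 = 937490609328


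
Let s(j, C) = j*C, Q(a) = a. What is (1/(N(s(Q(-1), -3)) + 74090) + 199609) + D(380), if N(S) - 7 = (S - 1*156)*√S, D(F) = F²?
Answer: 209856772815415/610032798 + 17*√3/610032798 ≈ 3.4401e+5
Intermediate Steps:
s(j, C) = C*j
N(S) = 7 + √S*(-156 + S) (N(S) = 7 + (S - 1*156)*√S = 7 + (S - 156)*√S = 7 + (-156 + S)*√S = 7 + √S*(-156 + S))
(1/(N(s(Q(-1), -3)) + 74090) + 199609) + D(380) = (1/((7 + (-3*(-1))^(3/2) - 156*√3) + 74090) + 199609) + 380² = (1/((7 + 3^(3/2) - 156*√3) + 74090) + 199609) + 144400 = (1/((7 + 3*√3 - 156*√3) + 74090) + 199609) + 144400 = (1/((7 - 153*√3) + 74090) + 199609) + 144400 = (1/(74097 - 153*√3) + 199609) + 144400 = (199609 + 1/(74097 - 153*√3)) + 144400 = 344009 + 1/(74097 - 153*√3)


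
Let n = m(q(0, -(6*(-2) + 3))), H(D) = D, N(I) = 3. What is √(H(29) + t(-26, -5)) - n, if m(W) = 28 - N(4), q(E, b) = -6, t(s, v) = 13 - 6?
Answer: -19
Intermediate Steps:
t(s, v) = 7
m(W) = 25 (m(W) = 28 - 1*3 = 28 - 3 = 25)
n = 25
√(H(29) + t(-26, -5)) - n = √(29 + 7) - 1*25 = √36 - 25 = 6 - 25 = -19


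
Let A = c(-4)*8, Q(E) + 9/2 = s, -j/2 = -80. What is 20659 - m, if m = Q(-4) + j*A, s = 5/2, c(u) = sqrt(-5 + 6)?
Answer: 19381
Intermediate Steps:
c(u) = 1 (c(u) = sqrt(1) = 1)
s = 5/2 (s = 5*(1/2) = 5/2 ≈ 2.5000)
j = 160 (j = -2*(-80) = 160)
Q(E) = -2 (Q(E) = -9/2 + 5/2 = -2)
A = 8 (A = 1*8 = 8)
m = 1278 (m = -2 + 160*8 = -2 + 1280 = 1278)
20659 - m = 20659 - 1*1278 = 20659 - 1278 = 19381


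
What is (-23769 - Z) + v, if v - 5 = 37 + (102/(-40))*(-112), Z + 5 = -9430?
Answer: -70032/5 ≈ -14006.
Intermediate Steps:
Z = -9435 (Z = -5 - 9430 = -9435)
v = 1638/5 (v = 5 + (37 + (102/(-40))*(-112)) = 5 + (37 + (102*(-1/40))*(-112)) = 5 + (37 - 51/20*(-112)) = 5 + (37 + 1428/5) = 5 + 1613/5 = 1638/5 ≈ 327.60)
(-23769 - Z) + v = (-23769 - 1*(-9435)) + 1638/5 = (-23769 + 9435) + 1638/5 = -14334 + 1638/5 = -70032/5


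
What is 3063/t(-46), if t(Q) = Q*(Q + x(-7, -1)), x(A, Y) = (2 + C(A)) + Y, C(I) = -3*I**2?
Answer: 1021/2944 ≈ 0.34681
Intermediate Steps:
x(A, Y) = 2 + Y - 3*A**2 (x(A, Y) = (2 - 3*A**2) + Y = 2 + Y - 3*A**2)
t(Q) = Q*(-146 + Q) (t(Q) = Q*(Q + (2 - 1 - 3*(-7)**2)) = Q*(Q + (2 - 1 - 3*49)) = Q*(Q + (2 - 1 - 147)) = Q*(Q - 146) = Q*(-146 + Q))
3063/t(-46) = 3063/((-46*(-146 - 46))) = 3063/((-46*(-192))) = 3063/8832 = 3063*(1/8832) = 1021/2944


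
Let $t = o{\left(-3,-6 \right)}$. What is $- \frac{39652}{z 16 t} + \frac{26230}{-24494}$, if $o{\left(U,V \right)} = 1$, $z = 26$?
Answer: $- \frac{122768471}{1273688} \approx -96.388$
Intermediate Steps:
$t = 1$
$- \frac{39652}{z 16 t} + \frac{26230}{-24494} = - \frac{39652}{26 \cdot 16 \cdot 1} + \frac{26230}{-24494} = - \frac{39652}{416 \cdot 1} + 26230 \left(- \frac{1}{24494}\right) = - \frac{39652}{416} - \frac{13115}{12247} = \left(-39652\right) \frac{1}{416} - \frac{13115}{12247} = - \frac{9913}{104} - \frac{13115}{12247} = - \frac{122768471}{1273688}$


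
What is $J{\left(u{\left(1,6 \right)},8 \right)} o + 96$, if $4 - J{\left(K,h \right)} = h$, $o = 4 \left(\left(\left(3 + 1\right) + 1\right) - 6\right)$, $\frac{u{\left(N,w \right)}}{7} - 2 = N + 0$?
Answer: $112$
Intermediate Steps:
$u{\left(N,w \right)} = 14 + 7 N$ ($u{\left(N,w \right)} = 14 + 7 \left(N + 0\right) = 14 + 7 N$)
$o = -4$ ($o = 4 \left(\left(4 + 1\right) - 6\right) = 4 \left(5 - 6\right) = 4 \left(-1\right) = -4$)
$J{\left(K,h \right)} = 4 - h$
$J{\left(u{\left(1,6 \right)},8 \right)} o + 96 = \left(4 - 8\right) \left(-4\right) + 96 = \left(-4\right) \left(-4\right) + 96 = 16 + 96 = 112$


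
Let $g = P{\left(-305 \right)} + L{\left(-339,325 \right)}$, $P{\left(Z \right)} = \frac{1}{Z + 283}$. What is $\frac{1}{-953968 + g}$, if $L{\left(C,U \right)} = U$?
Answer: $- \frac{22}{20980147} \approx -1.0486 \cdot 10^{-6}$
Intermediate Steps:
$P{\left(Z \right)} = \frac{1}{283 + Z}$
$g = \frac{7149}{22}$ ($g = \frac{1}{283 - 305} + 325 = \frac{1}{-22} + 325 = - \frac{1}{22} + 325 = \frac{7149}{22} \approx 324.95$)
$\frac{1}{-953968 + g} = \frac{1}{-953968 + \frac{7149}{22}} = \frac{1}{- \frac{20980147}{22}} = - \frac{22}{20980147}$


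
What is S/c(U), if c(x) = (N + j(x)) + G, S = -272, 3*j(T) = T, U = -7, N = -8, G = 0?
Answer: 816/31 ≈ 26.323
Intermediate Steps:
j(T) = T/3
c(x) = -8 + x/3 (c(x) = (-8 + x/3) + 0 = -8 + x/3)
S/c(U) = -272/(-8 + (1/3)*(-7)) = -272/(-8 - 7/3) = -272/(-31/3) = -272*(-3/31) = 816/31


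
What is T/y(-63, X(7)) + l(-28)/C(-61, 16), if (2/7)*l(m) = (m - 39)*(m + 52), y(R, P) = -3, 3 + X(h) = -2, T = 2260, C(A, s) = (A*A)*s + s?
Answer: -33651101/44664 ≈ -753.43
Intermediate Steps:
C(A, s) = s + s*A² (C(A, s) = A²*s + s = s*A² + s = s + s*A²)
X(h) = -5 (X(h) = -3 - 2 = -5)
l(m) = 7*(-39 + m)*(52 + m)/2 (l(m) = 7*((m - 39)*(m + 52))/2 = 7*((-39 + m)*(52 + m))/2 = 7*(-39 + m)*(52 + m)/2)
T/y(-63, X(7)) + l(-28)/C(-61, 16) = 2260/(-3) + (-7098 + (7/2)*(-28)² + (91/2)*(-28))/((16*(1 + (-61)²))) = 2260*(-⅓) + (-7098 + (7/2)*784 - 1274)/((16*(1 + 3721))) = -2260/3 + (-7098 + 2744 - 1274)/((16*3722)) = -2260/3 - 5628/59552 = -2260/3 - 5628*1/59552 = -2260/3 - 1407/14888 = -33651101/44664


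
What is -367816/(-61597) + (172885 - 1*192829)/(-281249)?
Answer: 104676372752/17324094653 ≈ 6.0422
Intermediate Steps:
-367816/(-61597) + (172885 - 1*192829)/(-281249) = -367816*(-1/61597) + (172885 - 192829)*(-1/281249) = 367816/61597 - 19944*(-1/281249) = 367816/61597 + 19944/281249 = 104676372752/17324094653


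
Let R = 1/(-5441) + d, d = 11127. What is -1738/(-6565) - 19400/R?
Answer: -293874597286/198729134695 ≈ -1.4788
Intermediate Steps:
R = 60542006/5441 (R = 1/(-5441) + 11127 = -1/5441 + 11127 = 60542006/5441 ≈ 11127.)
-1738/(-6565) - 19400/R = -1738/(-6565) - 19400/60542006/5441 = -1738*(-1/6565) - 19400*5441/60542006 = 1738/6565 - 52777700/30271003 = -293874597286/198729134695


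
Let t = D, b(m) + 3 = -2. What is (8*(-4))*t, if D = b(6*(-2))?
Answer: 160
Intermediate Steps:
b(m) = -5 (b(m) = -3 - 2 = -5)
D = -5
t = -5
(8*(-4))*t = (8*(-4))*(-5) = -32*(-5) = 160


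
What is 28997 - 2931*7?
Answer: 8480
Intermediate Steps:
28997 - 2931*7 = 28997 - 1*20517 = 28997 - 20517 = 8480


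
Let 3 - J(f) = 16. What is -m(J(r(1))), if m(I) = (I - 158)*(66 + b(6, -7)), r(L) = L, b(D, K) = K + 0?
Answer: 10089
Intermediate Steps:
b(D, K) = K
J(f) = -13 (J(f) = 3 - 1*16 = 3 - 16 = -13)
m(I) = -9322 + 59*I (m(I) = (I - 158)*(66 - 7) = (-158 + I)*59 = -9322 + 59*I)
-m(J(r(1))) = -(-9322 + 59*(-13)) = -(-9322 - 767) = -1*(-10089) = 10089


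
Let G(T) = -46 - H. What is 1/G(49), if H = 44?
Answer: -1/90 ≈ -0.011111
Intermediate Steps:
G(T) = -90 (G(T) = -46 - 1*44 = -46 - 44 = -90)
1/G(49) = 1/(-90) = -1/90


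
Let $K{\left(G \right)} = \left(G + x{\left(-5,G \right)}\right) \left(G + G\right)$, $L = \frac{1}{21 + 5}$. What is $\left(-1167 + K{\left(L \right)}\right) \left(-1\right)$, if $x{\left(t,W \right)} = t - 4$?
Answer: $\frac{394679}{338} \approx 1167.7$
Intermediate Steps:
$x{\left(t,W \right)} = -4 + t$ ($x{\left(t,W \right)} = t - 4 = -4 + t$)
$L = \frac{1}{26} \approx 0.038462$
$K{\left(G \right)} = 2 G \left(-9 + G\right)$ ($K{\left(G \right)} = \left(G - 9\right) \left(G + G\right) = \left(G - 9\right) 2 G = \left(-9 + G\right) 2 G = 2 G \left(-9 + G\right)$)
$\left(-1167 + K{\left(L \right)}\right) \left(-1\right) = \left(-1167 + 2 \cdot \frac{1}{26} \left(-9 + \frac{1}{26}\right)\right) \left(-1\right) = \left(-1167 + 2 \cdot \frac{1}{26} \left(- \frac{233}{26}\right)\right) \left(-1\right) = \left(-1167 - \frac{233}{338}\right) \left(-1\right) = \left(- \frac{394679}{338}\right) \left(-1\right) = \frac{394679}{338}$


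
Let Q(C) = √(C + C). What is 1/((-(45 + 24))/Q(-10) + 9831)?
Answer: 65540/644325327 - 46*I*√5/644325327 ≈ 0.00010172 - 1.5964e-7*I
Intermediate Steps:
Q(C) = √2*√C (Q(C) = √(2*C) = √2*√C)
1/((-(45 + 24))/Q(-10) + 9831) = 1/((-(45 + 24))/((√2*√(-10))) + 9831) = 1/((-1*69)/((√2*(I*√10))) + 9831) = 1/(-69*(-I*√5/10) + 9831) = 1/(-(-69)*I*√5/10 + 9831) = 1/(69*I*√5/10 + 9831) = 1/(9831 + 69*I*√5/10)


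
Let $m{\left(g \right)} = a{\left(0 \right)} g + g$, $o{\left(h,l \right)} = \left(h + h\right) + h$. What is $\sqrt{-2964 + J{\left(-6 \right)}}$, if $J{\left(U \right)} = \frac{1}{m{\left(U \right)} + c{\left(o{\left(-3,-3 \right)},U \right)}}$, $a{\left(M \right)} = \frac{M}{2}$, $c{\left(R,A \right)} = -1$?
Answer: $\frac{i \sqrt{145243}}{7} \approx 54.444 i$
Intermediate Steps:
$o{\left(h,l \right)} = 3 h$ ($o{\left(h,l \right)} = 2 h + h = 3 h$)
$a{\left(M \right)} = \frac{M}{2}$ ($a{\left(M \right)} = M \frac{1}{2} = \frac{M}{2}$)
$m{\left(g \right)} = g$ ($m{\left(g \right)} = \frac{1}{2} \cdot 0 g + g = 0 g + g = 0 + g = g$)
$J{\left(U \right)} = \frac{1}{-1 + U}$ ($J{\left(U \right)} = \frac{1}{U - 1} = \frac{1}{-1 + U}$)
$\sqrt{-2964 + J{\left(-6 \right)}} = \sqrt{-2964 + \frac{1}{-1 - 6}} = \sqrt{-2964 + \frac{1}{-7}} = \sqrt{-2964 - \frac{1}{7}} = \sqrt{- \frac{20749}{7}} = \frac{i \sqrt{145243}}{7}$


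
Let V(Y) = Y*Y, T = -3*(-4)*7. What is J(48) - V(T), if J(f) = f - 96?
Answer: -7104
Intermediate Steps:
J(f) = -96 + f
T = 84 (T = 12*7 = 84)
V(Y) = Y²
J(48) - V(T) = (-96 + 48) - 1*84² = -48 - 1*7056 = -48 - 7056 = -7104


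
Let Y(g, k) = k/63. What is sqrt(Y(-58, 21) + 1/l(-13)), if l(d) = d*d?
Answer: 2*sqrt(129)/39 ≈ 0.58245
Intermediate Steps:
Y(g, k) = k/63 (Y(g, k) = k*(1/63) = k/63)
l(d) = d**2
sqrt(Y(-58, 21) + 1/l(-13)) = sqrt((1/63)*21 + 1/((-13)**2)) = sqrt(1/3 + 1/169) = sqrt(172/507) = 2*sqrt(129)/39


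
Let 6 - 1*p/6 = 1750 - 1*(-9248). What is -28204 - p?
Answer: 37748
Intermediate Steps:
p = -65952 (p = 36 - 6*(1750 - 1*(-9248)) = 36 - 6*(1750 + 9248) = 36 - 6*10998 = 36 - 65988 = -65952)
-28204 - p = -28204 - 1*(-65952) = -28204 + 65952 = 37748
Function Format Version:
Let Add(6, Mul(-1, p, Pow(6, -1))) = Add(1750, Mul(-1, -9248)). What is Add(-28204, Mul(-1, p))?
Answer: 37748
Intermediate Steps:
p = -65952 (p = Add(36, Mul(-6, Add(1750, Mul(-1, -9248)))) = Add(36, Mul(-6, Add(1750, 9248))) = Add(36, Mul(-6, 10998)) = Add(36, -65988) = -65952)
Add(-28204, Mul(-1, p)) = Add(-28204, Mul(-1, -65952)) = Add(-28204, 65952) = 37748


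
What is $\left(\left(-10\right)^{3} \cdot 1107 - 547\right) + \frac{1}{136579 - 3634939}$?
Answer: $- \frac{3874598122921}{3498360} \approx -1.1075 \cdot 10^{6}$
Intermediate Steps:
$\left(\left(-10\right)^{3} \cdot 1107 - 547\right) + \frac{1}{136579 - 3634939} = \left(\left(-1000\right) 1107 - 547\right) + \frac{1}{-3498360} = \left(-1107000 - 547\right) - \frac{1}{3498360} = -1107547 - \frac{1}{3498360} = - \frac{3874598122921}{3498360}$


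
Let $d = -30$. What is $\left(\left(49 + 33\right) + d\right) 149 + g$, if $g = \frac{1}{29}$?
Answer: $\frac{224693}{29} \approx 7748.0$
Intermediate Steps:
$g = \frac{1}{29} \approx 0.034483$
$\left(\left(49 + 33\right) + d\right) 149 + g = \left(\left(49 + 33\right) - 30\right) 149 + \frac{1}{29} = \left(82 - 30\right) 149 + \frac{1}{29} = 52 \cdot 149 + \frac{1}{29} = 7748 + \frac{1}{29} = \frac{224693}{29}$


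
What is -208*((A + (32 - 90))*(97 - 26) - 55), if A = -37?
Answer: 1414400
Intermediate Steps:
-208*((A + (32 - 90))*(97 - 26) - 55) = -208*((-37 + (32 - 90))*(97 - 26) - 55) = -208*((-37 - 58)*71 - 55) = -208*(-95*71 - 55) = -208*(-6745 - 55) = -208*(-6800) = 1414400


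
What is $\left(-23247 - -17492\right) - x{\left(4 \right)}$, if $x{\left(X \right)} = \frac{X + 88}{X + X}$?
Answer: $- \frac{11533}{2} \approx -5766.5$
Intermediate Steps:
$x{\left(X \right)} = \frac{88 + X}{2 X}$
$\left(-23247 - -17492\right) - x{\left(4 \right)} = \left(-23247 - -17492\right) - \frac{88 + 4}{2 \cdot 4} = \left(-23247 + 17492\right) - \frac{1}{2} \cdot \frac{1}{4} \cdot 92 = -5755 - \frac{23}{2} = - \frac{11533}{2}$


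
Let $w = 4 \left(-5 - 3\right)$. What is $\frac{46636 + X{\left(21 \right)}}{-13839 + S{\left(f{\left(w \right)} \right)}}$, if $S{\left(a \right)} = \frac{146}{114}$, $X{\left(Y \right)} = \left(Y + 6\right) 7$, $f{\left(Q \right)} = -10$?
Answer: $- \frac{106761}{31550} \approx -3.3839$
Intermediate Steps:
$w = -32$ ($w = 4 \left(-8\right) = -32$)
$X{\left(Y \right)} = 42 + 7 Y$ ($X{\left(Y \right)} = \left(6 + Y\right) 7 = 42 + 7 Y$)
$S{\left(a \right)} = \frac{73}{57}$ ($S{\left(a \right)} = 146 \cdot \frac{1}{114} = \frac{73}{57}$)
$\frac{46636 + X{\left(21 \right)}}{-13839 + S{\left(f{\left(w \right)} \right)}} = \frac{46636 + \left(42 + 7 \cdot 21\right)}{-13839 + \frac{73}{57}} = \frac{46636 + \left(42 + 147\right)}{- \frac{788750}{57}} = \left(46636 + 189\right) \left(- \frac{57}{788750}\right) = 46825 \left(- \frac{57}{788750}\right) = - \frac{106761}{31550}$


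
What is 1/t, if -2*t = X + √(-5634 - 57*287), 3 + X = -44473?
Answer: 88952/1978136569 + 2*I*√21993/1978136569 ≈ 4.4968e-5 + 1.4994e-7*I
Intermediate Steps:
X = -44476 (X = -3 - 44473 = -44476)
t = 22238 - I*√21993/2 (t = -(-44476 + √(-5634 - 57*287))/2 = -(-44476 + √(-5634 - 16359))/2 = -(-44476 + √(-21993))/2 = -(-44476 + I*√21993)/2 = 22238 - I*√21993/2 ≈ 22238.0 - 74.15*I)
1/t = 1/(22238 - I*√21993/2)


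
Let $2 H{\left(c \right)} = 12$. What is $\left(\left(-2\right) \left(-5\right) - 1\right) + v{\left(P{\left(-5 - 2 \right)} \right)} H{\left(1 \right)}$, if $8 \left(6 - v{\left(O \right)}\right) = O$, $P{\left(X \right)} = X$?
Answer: $\frac{201}{4} \approx 50.25$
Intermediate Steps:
$H{\left(c \right)} = 6$ ($H{\left(c \right)} = \frac{1}{2} \cdot 12 = 6$)
$v{\left(O \right)} = 6 - \frac{O}{8}$
$\left(\left(-2\right) \left(-5\right) - 1\right) + v{\left(P{\left(-5 - 2 \right)} \right)} H{\left(1 \right)} = \left(\left(-2\right) \left(-5\right) - 1\right) + \left(6 - \frac{-5 - 2}{8}\right) 6 = \left(10 - 1\right) + \left(6 - - \frac{7}{8}\right) 6 = 9 + \left(6 + \frac{7}{8}\right) 6 = 9 + \frac{55}{8} \cdot 6 = 9 + \frac{165}{4} = \frac{201}{4}$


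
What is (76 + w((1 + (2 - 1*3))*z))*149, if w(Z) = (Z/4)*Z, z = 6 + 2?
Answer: 11324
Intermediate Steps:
z = 8
w(Z) = Z²/4 (w(Z) = (Z*(¼))*Z = (Z/4)*Z = Z²/4)
(76 + w((1 + (2 - 1*3))*z))*149 = (76 + ((1 + (2 - 1*3))*8)²/4)*149 = (76 + ((1 + (2 - 3))*8)²/4)*149 = (76 + ((1 - 1)*8)²/4)*149 = (76 + (0*8)²/4)*149 = (76 + (¼)*0²)*149 = (76 + (¼)*0)*149 = (76 + 0)*149 = 76*149 = 11324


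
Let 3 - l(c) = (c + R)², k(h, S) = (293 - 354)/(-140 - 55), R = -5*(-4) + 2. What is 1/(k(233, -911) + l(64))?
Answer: -195/1441574 ≈ -0.00013527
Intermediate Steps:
R = 22 (R = 20 + 2 = 22)
k(h, S) = 61/195 (k(h, S) = -61/(-195) = -61*(-1/195) = 61/195)
l(c) = 3 - (22 + c)² (l(c) = 3 - (c + 22)² = 3 - (22 + c)²)
1/(k(233, -911) + l(64)) = 1/(61/195 + (3 - (22 + 64)²)) = 1/(61/195 + (3 - 1*86²)) = 1/(61/195 + (3 - 1*7396)) = 1/(61/195 + (3 - 7396)) = 1/(61/195 - 7393) = 1/(-1441574/195) = -195/1441574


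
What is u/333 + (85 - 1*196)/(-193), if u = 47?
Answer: 46034/64269 ≈ 0.71627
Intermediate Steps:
u/333 + (85 - 1*196)/(-193) = 47/333 + (85 - 1*196)/(-193) = 47*(1/333) + (85 - 196)*(-1/193) = 47/333 - 111*(-1/193) = 47/333 + 111/193 = 46034/64269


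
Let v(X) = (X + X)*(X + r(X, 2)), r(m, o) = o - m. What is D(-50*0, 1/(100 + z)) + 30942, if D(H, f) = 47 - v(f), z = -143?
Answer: 1332531/43 ≈ 30989.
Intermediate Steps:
v(X) = 4*X (v(X) = (X + X)*(X + (2 - X)) = (2*X)*2 = 4*X)
D(H, f) = 47 - 4*f
D(-50*0, 1/(100 + z)) + 30942 = (47 - 4/(100 - 143)) + 30942 = (47 - 4/(-43)) + 30942 = (47 - 4*(-1/43)) + 30942 = (47 + 4/43) + 30942 = 2025/43 + 30942 = 1332531/43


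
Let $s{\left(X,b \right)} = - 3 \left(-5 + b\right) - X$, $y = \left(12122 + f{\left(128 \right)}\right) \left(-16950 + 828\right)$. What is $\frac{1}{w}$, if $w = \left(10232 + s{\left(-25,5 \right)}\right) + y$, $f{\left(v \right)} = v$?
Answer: $- \frac{1}{197484243} \approx -5.0637 \cdot 10^{-9}$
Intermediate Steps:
$y = -197494500$ ($y = \left(12122 + 128\right) \left(-16950 + 828\right) = 12250 \left(-16122\right) = -197494500$)
$s{\left(X,b \right)} = 15 - X - 3 b$ ($s{\left(X,b \right)} = \left(15 - 3 b\right) - X = 15 - X - 3 b$)
$w = -197484243$ ($w = \left(10232 - -25\right) - 197494500 = \left(10232 + \left(15 + 25 - 15\right)\right) - 197494500 = \left(10232 + 25\right) - 197494500 = 10257 - 197494500 = -197484243$)
$\frac{1}{w} = \frac{1}{-197484243} = - \frac{1}{197484243}$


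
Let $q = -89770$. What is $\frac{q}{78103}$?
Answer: $- \frac{89770}{78103} \approx -1.1494$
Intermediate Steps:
$\frac{q}{78103} = - \frac{89770}{78103}$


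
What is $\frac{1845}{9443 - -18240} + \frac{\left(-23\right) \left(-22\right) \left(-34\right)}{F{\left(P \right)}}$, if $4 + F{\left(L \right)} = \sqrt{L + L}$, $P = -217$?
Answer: $\frac{952931789}{6228675} + \frac{8602 i \sqrt{434}}{225} \approx 152.99 + 796.46 i$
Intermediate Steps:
$F{\left(L \right)} = -4 + \sqrt{2} \sqrt{L}$ ($F{\left(L \right)} = -4 + \sqrt{L + L} = -4 + \sqrt{2 L} = -4 + \sqrt{2} \sqrt{L}$)
$\frac{1845}{9443 - -18240} + \frac{\left(-23\right) \left(-22\right) \left(-34\right)}{F{\left(P \right)}} = \frac{1845}{9443 - -18240} + \frac{\left(-23\right) \left(-22\right) \left(-34\right)}{-4 + \sqrt{2} \sqrt{-217}} = \frac{1845}{9443 + 18240} + \frac{506 \left(-34\right)}{-4 + \sqrt{2} i \sqrt{217}} = \frac{1845}{27683} - \frac{17204}{-4 + i \sqrt{434}}$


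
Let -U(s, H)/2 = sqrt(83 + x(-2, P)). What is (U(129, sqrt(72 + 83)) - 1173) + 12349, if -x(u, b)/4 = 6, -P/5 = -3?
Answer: 11176 - 2*sqrt(59) ≈ 11161.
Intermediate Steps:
P = 15 (P = -5*(-3) = 15)
x(u, b) = -24 (x(u, b) = -4*6 = -24)
U(s, H) = -2*sqrt(59) (U(s, H) = -2*sqrt(83 - 24) = -2*sqrt(59))
(U(129, sqrt(72 + 83)) - 1173) + 12349 = (-2*sqrt(59) - 1173) + 12349 = (-1173 - 2*sqrt(59)) + 12349 = 11176 - 2*sqrt(59)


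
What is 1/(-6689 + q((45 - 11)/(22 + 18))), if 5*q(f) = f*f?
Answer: -2000/13377711 ≈ -0.00014950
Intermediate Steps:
q(f) = f**2/5 (q(f) = (f*f)/5 = f**2/5)
1/(-6689 + q((45 - 11)/(22 + 18))) = 1/(-6689 + ((45 - 11)/(22 + 18))**2/5) = 1/(-6689 + (34/40)**2/5) = 1/(-6689 + (34*(1/40))**2/5) = 1/(-6689 + (17/20)**2/5) = 1/(-6689 + (1/5)*(289/400)) = 1/(-6689 + 289/2000) = 1/(-13377711/2000) = -2000/13377711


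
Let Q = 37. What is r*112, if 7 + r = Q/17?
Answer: -9184/17 ≈ -540.24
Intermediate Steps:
r = -82/17 (r = -7 + 37/17 = -82/17 ≈ -4.8235)
r*112 = -82/17*112 = -9184/17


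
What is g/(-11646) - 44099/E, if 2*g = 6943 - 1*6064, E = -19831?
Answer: 336574153/153967884 ≈ 2.1860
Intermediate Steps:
g = 879/2 (g = (6943 - 1*6064)/2 = (6943 - 6064)/2 = (½)*879 = 879/2 ≈ 439.50)
g/(-11646) - 44099/E = (879/2)/(-11646) - 44099/(-19831) = (879/2)*(-1/11646) - 44099*(-1/19831) = -293/7764 + 44099/19831 = 336574153/153967884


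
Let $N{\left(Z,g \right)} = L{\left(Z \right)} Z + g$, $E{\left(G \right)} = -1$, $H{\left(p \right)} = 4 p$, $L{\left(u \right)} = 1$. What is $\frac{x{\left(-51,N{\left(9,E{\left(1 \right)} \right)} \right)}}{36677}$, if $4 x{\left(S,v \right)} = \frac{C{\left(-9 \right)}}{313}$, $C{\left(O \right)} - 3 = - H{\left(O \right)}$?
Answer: $\frac{39}{45919604} \approx 8.4931 \cdot 10^{-7}$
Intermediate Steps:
$N{\left(Z,g \right)} = Z + g$ ($N{\left(Z,g \right)} = 1 Z + g = Z + g$)
$C{\left(O \right)} = 3 - 4 O$
$x{\left(S,v \right)} = \frac{39}{1252}$ ($x{\left(S,v \right)} = \frac{\left(3 - -36\right) \frac{1}{313}}{4} = \frac{\left(3 + 36\right) \frac{1}{313}}{4} = \frac{39 \cdot \frac{1}{313}}{4} = \frac{1}{4} \cdot \frac{39}{313} = \frac{39}{1252}$)
$\frac{x{\left(-51,N{\left(9,E{\left(1 \right)} \right)} \right)}}{36677} = \frac{39}{1252 \cdot 36677} = \frac{39}{1252} \cdot \frac{1}{36677} = \frac{39}{45919604}$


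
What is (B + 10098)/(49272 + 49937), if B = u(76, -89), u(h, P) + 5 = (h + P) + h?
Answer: 10156/99209 ≈ 0.10237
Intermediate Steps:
u(h, P) = -5 + P + 2*h (u(h, P) = -5 + ((h + P) + h) = -5 + ((P + h) + h) = -5 + (P + 2*h) = -5 + P + 2*h)
B = 58 (B = -5 - 89 + 2*76 = -5 - 89 + 152 = 58)
(B + 10098)/(49272 + 49937) = (58 + 10098)/(49272 + 49937) = 10156/99209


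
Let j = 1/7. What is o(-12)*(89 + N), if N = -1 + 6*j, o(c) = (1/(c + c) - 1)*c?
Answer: 7775/7 ≈ 1110.7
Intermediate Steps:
j = 1/7 ≈ 0.14286
o(c) = c*(-1 + 1/(2*c)) (o(c) = (1/(2*c) - 1)*c = (-1 + 1/(2*c))*c = c*(-1 + 1/(2*c)))
N = -1/7 (N = -1 + 6*(1/7) = -1 + 6/7 = -1/7 ≈ -0.14286)
o(-12)*(89 + N) = (1/2 - 1*(-12))*(89 - 1/7) = (1/2 + 12)*(622/7) = (25/2)*(622/7) = 7775/7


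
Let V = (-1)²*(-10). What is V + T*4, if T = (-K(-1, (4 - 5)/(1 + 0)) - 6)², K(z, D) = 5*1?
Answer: 474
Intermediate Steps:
K(z, D) = 5
V = -10 (V = 1*(-10) = -10)
T = 121 (T = (-1*5 - 6)² = (-5 - 6)² = (-11)² = 121)
V + T*4 = -10 + 121*4 = -10 + 484 = 474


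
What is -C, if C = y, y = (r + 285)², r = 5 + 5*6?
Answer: -102400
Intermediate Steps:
r = 35 (r = 5 + 30 = 35)
y = 102400 (y = (35 + 285)² = 320² = 102400)
C = 102400
-C = -1*102400 = -102400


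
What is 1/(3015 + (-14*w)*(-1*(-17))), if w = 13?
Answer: -1/79 ≈ -0.012658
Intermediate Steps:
1/(3015 + (-14*w)*(-1*(-17))) = 1/(3015 + (-14*13)*(-1*(-17))) = 1/(3015 - 182*17) = 1/(3015 - 3094) = 1/(-79) = -1/79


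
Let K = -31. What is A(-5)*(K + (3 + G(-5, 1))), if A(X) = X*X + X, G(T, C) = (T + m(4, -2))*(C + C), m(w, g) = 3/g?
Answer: -820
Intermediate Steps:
G(T, C) = 2*C*(-3/2 + T) (G(T, C) = (T + 3/(-2))*(C + C) = (T + 3*(-½))*(2*C) = (T - 3/2)*(2*C) = (-3/2 + T)*(2*C) = 2*C*(-3/2 + T))
A(X) = X + X² (A(X) = X² + X = X + X²)
A(-5)*(K + (3 + G(-5, 1))) = (-5*(1 - 5))*(-31 + (3 + 1*(-3 + 2*(-5)))) = (-5*(-4))*(-31 + (3 + 1*(-3 - 10))) = 20*(-31 + (3 + 1*(-13))) = 20*(-31 + (3 - 13)) = 20*(-31 - 10) = 20*(-41) = -820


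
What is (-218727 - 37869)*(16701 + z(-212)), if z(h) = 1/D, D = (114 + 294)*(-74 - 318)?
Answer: -57115941739705/13328 ≈ -4.2854e+9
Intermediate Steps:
D = -159936 (D = 408*(-392) = -159936)
z(h) = -1/159936 (z(h) = 1/(-159936) = -1/159936)
(-218727 - 37869)*(16701 + z(-212)) = (-218727 - 37869)*(16701 - 1/159936) = -256596*2671091135/159936 = -57115941739705/13328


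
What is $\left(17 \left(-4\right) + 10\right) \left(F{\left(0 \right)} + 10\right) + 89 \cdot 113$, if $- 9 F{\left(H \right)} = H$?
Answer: $9477$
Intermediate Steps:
$F{\left(H \right)} = - \frac{H}{9}$
$\left(17 \left(-4\right) + 10\right) \left(F{\left(0 \right)} + 10\right) + 89 \cdot 113 = \left(17 \left(-4\right) + 10\right) \left(\left(- \frac{1}{9}\right) 0 + 10\right) + 89 \cdot 113 = \left(-68 + 10\right) \left(0 + 10\right) + 10057 = \left(-58\right) 10 + 10057 = -580 + 10057 = 9477$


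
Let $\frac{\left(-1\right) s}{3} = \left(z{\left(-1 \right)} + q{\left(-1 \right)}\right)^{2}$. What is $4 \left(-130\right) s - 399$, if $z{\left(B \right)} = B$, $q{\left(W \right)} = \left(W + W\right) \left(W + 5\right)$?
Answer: $125961$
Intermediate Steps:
$q{\left(W \right)} = 2 W \left(5 + W\right)$
$s = -243$ ($s = - 3 \left(-1 + 2 \left(-1\right) \left(5 - 1\right)\right)^{2} = - 3 \left(-1 + 2 \left(-1\right) 4\right)^{2} = - 3 \left(-1 - 8\right)^{2} = - 3 \left(-9\right)^{2} = \left(-3\right) 81 = -243$)
$4 \left(-130\right) s - 399 = 4 \left(-130\right) \left(-243\right) - 399 = \left(-520\right) \left(-243\right) - 399 = 126360 - 399 = 125961$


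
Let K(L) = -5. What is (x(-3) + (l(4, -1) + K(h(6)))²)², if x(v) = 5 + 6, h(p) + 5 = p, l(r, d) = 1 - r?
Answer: 5625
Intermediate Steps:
h(p) = -5 + p
x(v) = 11
(x(-3) + (l(4, -1) + K(h(6)))²)² = (11 + ((1 - 1*4) - 5)²)² = (11 + ((1 - 4) - 5)²)² = (11 + (-3 - 5)²)² = (11 + (-8)²)² = (11 + 64)² = 75² = 5625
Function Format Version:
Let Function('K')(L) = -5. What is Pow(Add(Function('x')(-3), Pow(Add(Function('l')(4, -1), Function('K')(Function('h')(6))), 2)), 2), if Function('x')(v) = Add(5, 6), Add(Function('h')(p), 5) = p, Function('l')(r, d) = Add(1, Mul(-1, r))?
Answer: 5625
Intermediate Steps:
Function('h')(p) = Add(-5, p)
Function('x')(v) = 11
Pow(Add(Function('x')(-3), Pow(Add(Function('l')(4, -1), Function('K')(Function('h')(6))), 2)), 2) = Pow(Add(11, Pow(Add(Add(1, Mul(-1, 4)), -5), 2)), 2) = Pow(Add(11, Pow(Add(Add(1, -4), -5), 2)), 2) = Pow(Add(11, Pow(Add(-3, -5), 2)), 2) = Pow(Add(11, Pow(-8, 2)), 2) = Pow(Add(11, 64), 2) = Pow(75, 2) = 5625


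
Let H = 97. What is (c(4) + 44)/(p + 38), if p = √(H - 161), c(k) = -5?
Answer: 57/58 - 6*I/29 ≈ 0.98276 - 0.2069*I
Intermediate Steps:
p = 8*I (p = √(97 - 161) = √(-64) = 8*I ≈ 8.0*I)
(c(4) + 44)/(p + 38) = (-5 + 44)/(8*I + 38) = 39/(38 + 8*I) = 39*((38 - 8*I)/1508) = 3*(38 - 8*I)/116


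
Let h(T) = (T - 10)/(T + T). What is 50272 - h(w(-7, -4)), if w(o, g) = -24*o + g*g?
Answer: 9249961/184 ≈ 50272.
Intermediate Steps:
w(o, g) = g**2 - 24*o (w(o, g) = -24*o + g**2 = g**2 - 24*o)
h(T) = (-10 + T)/(2*T) (h(T) = (-10 + T)/((2*T)) = (-10 + T)*(1/(2*T)) = (-10 + T)/(2*T))
50272 - h(w(-7, -4)) = 50272 - (-10 + ((-4)**2 - 24*(-7)))/(2*((-4)**2 - 24*(-7))) = 50272 - (-10 + (16 + 168))/(2*(16 + 168)) = 50272 - (-10 + 184)/(2*184) = 50272 - 174/(2*184) = 50272 - 1*87/184 = 50272 - 87/184 = 9249961/184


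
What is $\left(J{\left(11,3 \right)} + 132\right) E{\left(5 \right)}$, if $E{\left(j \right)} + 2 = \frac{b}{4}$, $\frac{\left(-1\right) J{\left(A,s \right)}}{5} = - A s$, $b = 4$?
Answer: $-297$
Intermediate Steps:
$J{\left(A,s \right)} = 5 A s$ ($J{\left(A,s \right)} = - 5 - A s = - 5 \left(- A s\right) = 5 A s$)
$E{\left(j \right)} = -1$ ($E{\left(j \right)} = -2 + \frac{4}{4} = -2 + 4 \cdot \frac{1}{4} = -2 + 1 = -1$)
$\left(J{\left(11,3 \right)} + 132\right) E{\left(5 \right)} = \left(5 \cdot 11 \cdot 3 + 132\right) \left(-1\right) = \left(165 + 132\right) \left(-1\right) = 297 \left(-1\right) = -297$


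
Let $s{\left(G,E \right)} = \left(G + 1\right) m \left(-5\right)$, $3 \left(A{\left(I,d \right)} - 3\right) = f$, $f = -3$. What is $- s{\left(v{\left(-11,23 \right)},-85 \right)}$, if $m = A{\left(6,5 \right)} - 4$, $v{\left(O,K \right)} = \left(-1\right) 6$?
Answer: $50$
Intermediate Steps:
$v{\left(O,K \right)} = -6$
$A{\left(I,d \right)} = 2$ ($A{\left(I,d \right)} = 3 + \frac{1}{3} \left(-3\right) = 3 - 1 = 2$)
$m = -2$ ($m = 2 - 4 = -2$)
$s{\left(G,E \right)} = 10 + 10 G$ ($s{\left(G,E \right)} = \left(G + 1\right) \left(-2\right) \left(-5\right) = \left(1 + G\right) \left(-2\right) \left(-5\right) = \left(-2 - 2 G\right) \left(-5\right) = 10 + 10 G$)
$- s{\left(v{\left(-11,23 \right)},-85 \right)} = - (10 + 10 \left(-6\right)) = - (10 - 60) = \left(-1\right) \left(-50\right) = 50$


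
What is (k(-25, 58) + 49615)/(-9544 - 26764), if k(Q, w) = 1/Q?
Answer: -620187/453850 ≈ -1.3665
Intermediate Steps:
(k(-25, 58) + 49615)/(-9544 - 26764) = (1/(-25) + 49615)/(-9544 - 26764) = (-1/25 + 49615)/(-36308) = (1240374/25)*(-1/36308) = -620187/453850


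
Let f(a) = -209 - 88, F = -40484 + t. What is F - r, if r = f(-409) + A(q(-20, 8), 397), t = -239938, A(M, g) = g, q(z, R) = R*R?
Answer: -280522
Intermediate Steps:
q(z, R) = R²
F = -280422 (F = -40484 - 239938 = -280422)
f(a) = -297
r = 100 (r = -297 + 397 = 100)
F - r = -280422 - 1*100 = -280422 - 100 = -280522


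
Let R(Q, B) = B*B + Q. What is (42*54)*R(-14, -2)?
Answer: -22680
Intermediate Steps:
R(Q, B) = Q + B**2 (R(Q, B) = B**2 + Q = Q + B**2)
(42*54)*R(-14, -2) = (42*54)*(-14 + (-2)**2) = 2268*(-14 + 4) = 2268*(-10) = -22680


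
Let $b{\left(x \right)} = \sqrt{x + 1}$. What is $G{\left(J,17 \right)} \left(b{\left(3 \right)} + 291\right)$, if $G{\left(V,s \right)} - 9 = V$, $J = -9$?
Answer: $0$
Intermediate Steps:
$G{\left(V,s \right)} = 9 + V$
$b{\left(x \right)} = \sqrt{1 + x}$
$G{\left(J,17 \right)} \left(b{\left(3 \right)} + 291\right) = \left(9 - 9\right) \left(\sqrt{1 + 3} + 291\right) = 0 \left(\sqrt{4} + 291\right) = 0 \left(2 + 291\right) = 0 \cdot 293 = 0$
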